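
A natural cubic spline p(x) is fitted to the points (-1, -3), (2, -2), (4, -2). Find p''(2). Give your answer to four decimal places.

-0.2000

With m_i denoting the second derivative at x_i, h_i = 3, 2, and Δ_i = (y_(i+1) − y_i)/h_i = 1/3, 0:
  3·m_0 + 10·m_1 + 2·m_2 = 6(Δ_1 - Δ_0) = -2
Natural end conditions: m_0 = m_2 = 0.
Hence m_0 = 0, m_1 = -1/5, m_2 = 0.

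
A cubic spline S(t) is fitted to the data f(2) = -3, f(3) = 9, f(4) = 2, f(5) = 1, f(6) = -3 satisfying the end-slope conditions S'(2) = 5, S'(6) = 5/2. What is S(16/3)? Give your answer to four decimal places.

-0.6362

Put M_i = S'' at the i-th knot. Here h = (1, 1, 1, 1) and Δ = (12, -7, -1, -4), so the interior equations h_(i-1)·M_(i-1) + 2(h_(i-1)+h_i)·M_i + h_i·M_(i+1) = 6(Δ_i − Δ_(i-1)) read
  1·M_0 + 4·M_1 + 1·M_2 = 6(Δ_1 - Δ_0) = -114
  1·M_1 + 4·M_2 + 1·M_3 = 6(Δ_2 - Δ_1) = 36
  1·M_2 + 4·M_3 + 1·M_4 = 6(Δ_3 - Δ_2) = -18
Clamped end conditions give two more equations: 2h_0·M_0 + h_0·M_1 = 6(Δ_0 - S'(2)) = 42 and h_3·M_3 + 2h_3·M_4 = 6(S'(6) - Δ_3) = 39.
Solving: M_0 = 2455/56, M_1 = -1279/28, M_2 = 199/8, M_3 = -499/28, M_4 = 1591/56.
On [5, 6], S(t) = 1 - 313/112·(t - 5) - 499/56·(t - 5)² + 863/112·(t - 5)³.
With (t - 5) = 1/3: S(16/3) = -481/756.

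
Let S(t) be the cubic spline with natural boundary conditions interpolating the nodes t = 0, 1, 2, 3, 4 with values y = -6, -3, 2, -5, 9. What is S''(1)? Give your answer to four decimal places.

10.6071

Put σ_i = S'' at the i-th knot. Here h = (1, 1, 1, 1) and Δ = (3, 5, -7, 14), so the interior equations h_(i-1)·σ_(i-1) + 2(h_(i-1)+h_i)·σ_i + h_i·σ_(i+1) = 6(Δ_i − Δ_(i-1)) read
  1·σ_0 + 4·σ_1 + 1·σ_2 = 6(Δ_1 - Δ_0) = 12
  1·σ_1 + 4·σ_2 + 1·σ_3 = 6(Δ_2 - Δ_1) = -72
  1·σ_2 + 4·σ_3 + 1·σ_4 = 6(Δ_3 - Δ_2) = 126
Natural end conditions: σ_0 = σ_4 = 0.
Solving the tridiagonal system: σ_0 = 0, σ_1 = 297/28, σ_2 = -213/7, σ_3 = 1095/28, σ_4 = 0.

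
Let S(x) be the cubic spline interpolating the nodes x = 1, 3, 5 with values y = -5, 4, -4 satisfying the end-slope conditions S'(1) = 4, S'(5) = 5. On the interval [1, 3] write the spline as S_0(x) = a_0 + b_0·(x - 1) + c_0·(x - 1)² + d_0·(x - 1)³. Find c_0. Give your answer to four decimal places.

With m_i denoting the second derivative at x_i, h_i = 2, 2, and Δ_i = (y_(i+1) − y_i)/h_i = 9/2, -4:
  2·m_0 + 8·m_1 + 2·m_2 = 6(Δ_1 - Δ_0) = -51
Clamped end conditions give two more equations: 2h_0·m_0 + h_0·m_1 = 6(Δ_0 - S'(1)) = 3 and h_1·m_1 + 2h_1·m_2 = 6(S'(5) - Δ_1) = 54.
Solving the tridiagonal system: m_0 = 59/8, m_1 = -53/4, m_2 = 161/8.
On [1, 3], with S_0(x) = a_0 + b_0·(x - 1) + c_0·(x - 1)² + d_0·(x - 1)³: c_0 = m_0/2 = 59/16, d_0 = (m_1 - m_0)/(6h_0) = -55/32, b_0 = Δ_0 - h_0(2m_0 + m_1)/6 = 4.

3.6875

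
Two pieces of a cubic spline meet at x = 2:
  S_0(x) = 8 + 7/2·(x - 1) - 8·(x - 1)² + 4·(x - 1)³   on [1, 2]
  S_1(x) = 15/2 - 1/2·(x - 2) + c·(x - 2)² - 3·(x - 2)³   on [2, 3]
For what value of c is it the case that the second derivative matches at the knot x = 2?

4

S_0''(x) = -16 + 24·(x - 1), so S_0''(2) = 8. On the right, S_1''(2) = 2c, so c = 4.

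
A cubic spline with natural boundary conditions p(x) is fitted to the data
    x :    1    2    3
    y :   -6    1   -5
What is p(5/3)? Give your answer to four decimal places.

-0.1296

Write σ_i for p''(x_i). With h_i = 1, 1 and divided differences Δ_i = 7, -6, the continuity of p' gives the tridiagonal system
  1·σ_0 + 4·σ_1 + 1·σ_2 = 6(Δ_1 - Δ_0) = -78
Natural end conditions: σ_0 = σ_2 = 0.
Forward elimination and back-substitution give σ_0 = 0, σ_1 = -39/2, σ_2 = 0.
On [1, 2], p(x) = -6 + 41/4·(x - 1) + 0·(x - 1)² - 13/4·(x - 1)³.
With (x - 1) = 2/3: p(5/3) = -7/54.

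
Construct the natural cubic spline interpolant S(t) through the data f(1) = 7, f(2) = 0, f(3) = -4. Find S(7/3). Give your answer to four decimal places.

-1.6111

Write m_i for S''(x_i). With h_i = 1, 1 and divided differences Δ_i = -7, -4, the continuity of S' gives the tridiagonal system
  1·m_0 + 4·m_1 + 1·m_2 = 6(Δ_1 - Δ_0) = 18
Natural end conditions: m_0 = m_2 = 0.
Solving: m_0 = 0, m_1 = 9/2, m_2 = 0.
On [2, 3], S(t) = 0 - 11/2·(t - 2) + 9/4·(t - 2)² - 3/4·(t - 2)³.
With (t - 2) = 1/3: S(7/3) = -29/18.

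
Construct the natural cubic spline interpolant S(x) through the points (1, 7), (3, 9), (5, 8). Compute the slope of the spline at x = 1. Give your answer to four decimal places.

With M_i denoting the second derivative at x_i, h_i = 2, 2, and Δ_i = (y_(i+1) − y_i)/h_i = 1, -1/2:
  2·M_0 + 8·M_1 + 2·M_2 = 6(Δ_1 - Δ_0) = -9
Natural end conditions: M_0 = M_2 = 0.
Solving the tridiagonal system: M_0 = 0, M_1 = -9/8, M_2 = 0.
On [1, 3], S'(x) = b_0 + 2c_0·(x - 1) + 3d_0·(x - 1)² with b_0 = Δ_0 - h_0(2M_0 + M_1)/6 = 11/8, c_0 = M_0/2 = 0, d_0 = (M_1 - M_0)/(6h_0) = -3/32. So S'(1) = 11/8.

1.3750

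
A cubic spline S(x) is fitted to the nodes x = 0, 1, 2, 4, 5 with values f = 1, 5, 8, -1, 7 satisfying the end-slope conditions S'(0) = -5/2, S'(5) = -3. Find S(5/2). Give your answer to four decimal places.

With σ_i denoting the second derivative at x_i, h_i = 1, 1, 2, 1, and Δ_i = (y_(i+1) − y_i)/h_i = 4, 3, -9/2, 8:
  1·σ_0 + 4·σ_1 + 1·σ_2 = 6(Δ_1 - Δ_0) = -6
  1·σ_1 + 6·σ_2 + 2·σ_3 = 6(Δ_2 - Δ_1) = -45
  2·σ_2 + 6·σ_3 + 1·σ_4 = 6(Δ_3 - Δ_2) = 75
Clamped end conditions give two more equations: 2h_0·σ_0 + h_0·σ_1 = 6(Δ_0 - S'(0)) = 39 and h_3·σ_3 + 2h_3·σ_4 = 6(S'(5) - Δ_3) = -66.
Solving the tridiagonal system: σ_0 = 335/16, σ_1 = -23/8, σ_2 = -247/16, σ_3 = 101/4, σ_4 = -365/8.
On [2, 4], S(x) = 8 - 21/8·(x - 2) - 247/32·(x - 2)² + 217/64·(x - 2)³.
With (x - 2) = 1/2: S(5/2) = 2653/512.

5.1816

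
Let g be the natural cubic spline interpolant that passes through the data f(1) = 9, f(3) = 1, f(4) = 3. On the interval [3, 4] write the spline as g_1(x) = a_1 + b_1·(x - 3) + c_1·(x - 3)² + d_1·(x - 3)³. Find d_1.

Let M_i = g''(x_i). Step sizes h_i = 2, 1; slopes of the chords Δ_i = (y_(i+1) - y_i)/h_i = -4, 2.
  2·M_0 + 6·M_1 + 1·M_2 = 6(Δ_1 - Δ_0) = 36
Natural end conditions: M_0 = M_2 = 0.
Solving the tridiagonal system: M_0 = 0, M_1 = 6, M_2 = 0.
On [3, 4], with g_1(x) = a_1 + b_1·(x - 3) + c_1·(x - 3)² + d_1·(x - 3)³: c_1 = M_1/2 = 3, d_1 = (M_2 - M_1)/(6h_1) = -1, b_1 = Δ_1 - h_1(2M_1 + M_2)/6 = 0.

-1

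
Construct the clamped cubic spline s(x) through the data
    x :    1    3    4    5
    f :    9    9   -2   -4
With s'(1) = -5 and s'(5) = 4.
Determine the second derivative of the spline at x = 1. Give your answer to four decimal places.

Put M_i = s'' at the i-th knot. Here h = (2, 1, 1) and Δ = (0, -11, -2), so the interior equations h_(i-1)·M_(i-1) + 2(h_(i-1)+h_i)·M_i + h_i·M_(i+1) = 6(Δ_i − Δ_(i-1)) read
  2·M_0 + 6·M_1 + 1·M_2 = 6(Δ_1 - Δ_0) = -66
  1·M_1 + 4·M_2 + 1·M_3 = 6(Δ_2 - Δ_1) = 54
Clamped end conditions give two more equations: 2h_0·M_0 + h_0·M_1 = 6(Δ_0 - s'(1)) = 30 and h_2·M_2 + 2h_2·M_3 = 6(s'(5) - Δ_2) = 36.
Solving: M_0 = 189/11, M_1 = -213/11, M_2 = 174/11, M_3 = 111/11.

17.1818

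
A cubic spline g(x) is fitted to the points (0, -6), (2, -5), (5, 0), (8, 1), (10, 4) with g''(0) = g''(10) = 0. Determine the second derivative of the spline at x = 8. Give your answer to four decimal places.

1.0588

Put M_i = g'' at the i-th knot. Here h = (2, 3, 3, 2) and Δ = (1/2, 5/3, 1/3, 3/2), so the interior equations h_(i-1)·M_(i-1) + 2(h_(i-1)+h_i)·M_i + h_i·M_(i+1) = 6(Δ_i − Δ_(i-1)) read
  2·M_0 + 10·M_1 + 3·M_2 = 6(Δ_1 - Δ_0) = 7
  3·M_1 + 12·M_2 + 3·M_3 = 6(Δ_2 - Δ_1) = -8
  3·M_2 + 10·M_3 + 2·M_4 = 6(Δ_3 - Δ_2) = 7
Natural end conditions: M_0 = M_4 = 0.
Solving the tridiagonal system: M_0 = 0, M_1 = 18/17, M_2 = -61/51, M_3 = 18/17, M_4 = 0.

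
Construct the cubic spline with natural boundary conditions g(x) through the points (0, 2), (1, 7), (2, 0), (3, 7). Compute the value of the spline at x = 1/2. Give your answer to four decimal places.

Let M_i = g''(x_i). Step sizes h_i = 1, 1, 1; slopes of the chords Δ_i = (y_(i+1) - y_i)/h_i = 5, -7, 7.
  1·M_0 + 4·M_1 + 1·M_2 = 6(Δ_1 - Δ_0) = -72
  1·M_1 + 4·M_2 + 1·M_3 = 6(Δ_2 - Δ_1) = 84
Natural end conditions: M_0 = M_3 = 0.
Solving the tridiagonal system: M_0 = 0, M_1 = -124/5, M_2 = 136/5, M_3 = 0.
On [0, 1], g(x) = 2 + 137/15·x + 0·x² - 62/15·x³.
With x = 1/2: g(1/2) = 121/20.

6.0500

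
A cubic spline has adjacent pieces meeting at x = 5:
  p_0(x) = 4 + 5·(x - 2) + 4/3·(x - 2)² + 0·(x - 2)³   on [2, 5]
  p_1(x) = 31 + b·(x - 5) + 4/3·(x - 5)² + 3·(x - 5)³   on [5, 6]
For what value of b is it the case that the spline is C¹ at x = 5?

p_0'(x) = 5 + 8/3·(x - 2) + 0·(x - 2)², so p_0'(5) = 13. On the right, p_1'(5) = b, so b = 13.

13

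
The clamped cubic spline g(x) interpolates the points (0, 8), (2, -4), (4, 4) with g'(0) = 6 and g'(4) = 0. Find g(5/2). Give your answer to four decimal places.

Put M_i = g'' at the i-th knot. Here h = (2, 2) and Δ = (-6, 4), so the interior equations h_(i-1)·M_(i-1) + 2(h_(i-1)+h_i)·M_i + h_i·M_(i+1) = 6(Δ_i − Δ_(i-1)) read
  2·M_0 + 8·M_1 + 2·M_2 = 6(Δ_1 - Δ_0) = 60
Clamped end conditions give two more equations: 2h_0·M_0 + h_0·M_1 = 6(Δ_0 - g'(0)) = -72 and h_1·M_1 + 2h_1·M_2 = 6(g'(4) - Δ_1) = -24.
Solving the tridiagonal system: M_0 = -27, M_1 = 18, M_2 = -15.
On [2, 4], g(x) = -4 - 3·(x - 2) + 9·(x - 2)² - 11/4·(x - 2)³.
With (x - 2) = 1/2: g(5/2) = -115/32.

-3.5938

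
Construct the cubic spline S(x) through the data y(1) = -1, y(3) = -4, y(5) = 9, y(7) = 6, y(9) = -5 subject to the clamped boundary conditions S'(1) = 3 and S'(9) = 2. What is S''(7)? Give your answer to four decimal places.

Let σ_i = S''(x_i). Step sizes h_i = 2, 2, 2, 2; slopes of the chords Δ_i = (y_(i+1) - y_i)/h_i = -3/2, 13/2, -3/2, -11/2.
  2·σ_0 + 8·σ_1 + 2·σ_2 = 6(Δ_1 - Δ_0) = 48
  2·σ_1 + 8·σ_2 + 2·σ_3 = 6(Δ_2 - Δ_1) = -48
  2·σ_2 + 8·σ_3 + 2·σ_4 = 6(Δ_3 - Δ_2) = -24
Clamped end conditions give two more equations: 2h_0·σ_0 + h_0·σ_1 = 6(Δ_0 - S'(1)) = -27 and h_3·σ_3 + 2h_3·σ_4 = 6(S'(9) - Δ_3) = 45.
Solving the tridiagonal system: σ_0 = -685/56, σ_1 = 307/28, σ_2 = -61/8, σ_3 = -125/28, σ_4 = 755/56.

-4.4643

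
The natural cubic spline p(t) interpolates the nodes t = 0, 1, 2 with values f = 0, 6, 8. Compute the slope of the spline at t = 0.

With m_i denoting the second derivative at x_i, h_i = 1, 1, and Δ_i = (y_(i+1) − y_i)/h_i = 6, 2:
  1·m_0 + 4·m_1 + 1·m_2 = 6(Δ_1 - Δ_0) = -24
Natural end conditions: m_0 = m_2 = 0.
Solving the tridiagonal system: m_0 = 0, m_1 = -6, m_2 = 0.
On [0, 1], p'(t) = b_0 + 2c_0·t + 3d_0·t² with b_0 = Δ_0 - h_0(2m_0 + m_1)/6 = 7, c_0 = m_0/2 = 0, d_0 = (m_1 - m_0)/(6h_0) = -1. So p'(0) = 7.

7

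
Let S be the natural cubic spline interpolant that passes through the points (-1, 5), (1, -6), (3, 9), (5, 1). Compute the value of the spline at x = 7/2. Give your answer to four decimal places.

9.5813

Put m_i = S'' at the i-th knot. Here h = (2, 2, 2) and Δ = (-11/2, 15/2, -4), so the interior equations h_(i-1)·m_(i-1) + 2(h_(i-1)+h_i)·m_i + h_i·m_(i+1) = 6(Δ_i − Δ_(i-1)) read
  2·m_0 + 8·m_1 + 2·m_2 = 6(Δ_1 - Δ_0) = 78
  2·m_1 + 8·m_2 + 2·m_3 = 6(Δ_2 - Δ_1) = -69
Natural end conditions: m_0 = m_3 = 0.
Solving the tridiagonal system: m_0 = 0, m_1 = 127/10, m_2 = -59/5, m_3 = 0.
On [3, 5], S(x) = 9 + 58/15·(x - 3) - 59/10·(x - 3)² + 59/60·(x - 3)³.
With (x - 3) = 1/2: S(7/2) = 1533/160.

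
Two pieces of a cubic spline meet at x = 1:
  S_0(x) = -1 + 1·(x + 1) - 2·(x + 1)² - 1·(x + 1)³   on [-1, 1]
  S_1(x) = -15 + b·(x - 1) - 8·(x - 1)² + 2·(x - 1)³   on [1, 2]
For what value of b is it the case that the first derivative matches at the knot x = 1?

-19

S_0'(x) = 1 - 4·(x + 1) - 3·(x + 1)², so S_0'(1) = -19. On the right, S_1'(1) = b, so b = -19.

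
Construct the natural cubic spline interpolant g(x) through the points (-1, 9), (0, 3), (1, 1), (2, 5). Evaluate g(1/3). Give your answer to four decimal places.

1.6914

Put σ_i = g'' at the i-th knot. Here h = (1, 1, 1) and Δ = (-6, -2, 4), so the interior equations h_(i-1)·σ_(i-1) + 2(h_(i-1)+h_i)·σ_i + h_i·σ_(i+1) = 6(Δ_i − Δ_(i-1)) read
  1·σ_0 + 4·σ_1 + 1·σ_2 = 6(Δ_1 - Δ_0) = 24
  1·σ_1 + 4·σ_2 + 1·σ_3 = 6(Δ_2 - Δ_1) = 36
Natural end conditions: σ_0 = σ_3 = 0.
Forward elimination and back-substitution give σ_0 = 0, σ_1 = 4, σ_2 = 8, σ_3 = 0.
On [0, 1], g(x) = 3 - 14/3·x + 2·x² + 2/3·x³.
With x = 1/3: g(1/3) = 137/81.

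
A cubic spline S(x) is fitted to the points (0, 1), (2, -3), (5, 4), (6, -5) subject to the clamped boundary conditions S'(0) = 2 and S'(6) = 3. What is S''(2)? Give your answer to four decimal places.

10.2051

Write m_i for S''(x_i). With h_i = 2, 3, 1 and divided differences Δ_i = -2, 7/3, -9, the continuity of S' gives the tridiagonal system
  2·m_0 + 10·m_1 + 3·m_2 = 6(Δ_1 - Δ_0) = 26
  3·m_1 + 8·m_2 + 1·m_3 = 6(Δ_2 - Δ_1) = -68
Clamped end conditions give two more equations: 2h_0·m_0 + h_0·m_1 = 6(Δ_0 - S'(0)) = -24 and h_2·m_2 + 2h_2·m_3 = 6(S'(6) - Δ_2) = 72.
Solving: m_0 = -433/39, m_1 = 398/39, m_2 = -700/39, m_3 = 1754/39.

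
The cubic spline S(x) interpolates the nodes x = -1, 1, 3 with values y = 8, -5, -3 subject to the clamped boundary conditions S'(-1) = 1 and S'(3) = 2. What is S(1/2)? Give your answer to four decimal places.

Put m_i = S'' at the i-th knot. Here h = (2, 2) and Δ = (-13/2, 1), so the interior equations h_(i-1)·m_(i-1) + 2(h_(i-1)+h_i)·m_i + h_i·m_(i+1) = 6(Δ_i − Δ_(i-1)) read
  2·m_0 + 8·m_1 + 2·m_2 = 6(Δ_1 - Δ_0) = 45
Clamped end conditions give two more equations: 2h_0·m_0 + h_0·m_1 = 6(Δ_0 - S'(-1)) = -45 and h_1·m_1 + 2h_1·m_2 = 6(S'(3) - Δ_1) = 6.
Forward elimination and back-substitution give m_0 = -133/8, m_1 = 43/4, m_2 = -31/8.
On [-1, 1], S(x) = 8 + 1·(x + 1) - 133/16·(x + 1)² + 73/32·(x + 1)³.
With (x + 1) = 3/2: S(1/2) = -385/256.

-1.5039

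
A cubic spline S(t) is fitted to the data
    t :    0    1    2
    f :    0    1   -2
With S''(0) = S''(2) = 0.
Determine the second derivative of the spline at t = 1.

Put M_i = S'' at the i-th knot. Here h = (1, 1) and Δ = (1, -3), so the interior equations h_(i-1)·M_(i-1) + 2(h_(i-1)+h_i)·M_i + h_i·M_(i+1) = 6(Δ_i − Δ_(i-1)) read
  1·M_0 + 4·M_1 + 1·M_2 = 6(Δ_1 - Δ_0) = -24
Natural end conditions: M_0 = M_2 = 0.
Forward elimination and back-substitution give M_0 = 0, M_1 = -6, M_2 = 0.

-6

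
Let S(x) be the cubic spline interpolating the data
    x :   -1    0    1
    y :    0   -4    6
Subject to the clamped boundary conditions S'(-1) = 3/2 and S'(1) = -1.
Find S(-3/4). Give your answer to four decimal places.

With m_i denoting the second derivative at x_i, h_i = 1, 1, and Δ_i = (y_(i+1) − y_i)/h_i = -4, 10:
  1·m_0 + 4·m_1 + 1·m_2 = 6(Δ_1 - Δ_0) = 84
Clamped end conditions give two more equations: 2h_0·m_0 + h_0·m_1 = 6(Δ_0 - S'(-1)) = -33 and h_1·m_1 + 2h_1·m_2 = 6(S'(1) - Δ_1) = -66.
Solving: m_0 = -155/4, m_1 = 89/2, m_2 = -221/4.
On [-1, 0], S(x) = 0 + 3/2·(x + 1) - 155/8·(x + 1)² + 111/8·(x + 1)³.
With (x + 1) = 1/4: S(-3/4) = -317/512.

-0.6191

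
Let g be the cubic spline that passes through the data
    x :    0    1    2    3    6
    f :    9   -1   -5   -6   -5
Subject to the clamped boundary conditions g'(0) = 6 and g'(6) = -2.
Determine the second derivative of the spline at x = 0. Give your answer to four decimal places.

Let M_i = g''(x_i). Step sizes h_i = 1, 1, 1, 3; slopes of the chords Δ_i = (y_(i+1) - y_i)/h_i = -10, -4, -1, 1/3.
  1·M_0 + 4·M_1 + 1·M_2 = 6(Δ_1 - Δ_0) = 36
  1·M_1 + 4·M_2 + 1·M_3 = 6(Δ_2 - Δ_1) = 18
  1·M_2 + 8·M_3 + 3·M_4 = 6(Δ_3 - Δ_2) = 8
Clamped end conditions give two more equations: 2h_0·M_0 + h_0·M_1 = 6(Δ_0 - g'(0)) = -96 and h_3·M_3 + 2h_3·M_4 = 6(g'(6) - Δ_3) = -14.
Solving the tridiagonal system: M_0 = -181/3, M_1 = 74/3, M_2 = -7/3, M_3 = 8/3, M_4 = -11/3.

-60.3333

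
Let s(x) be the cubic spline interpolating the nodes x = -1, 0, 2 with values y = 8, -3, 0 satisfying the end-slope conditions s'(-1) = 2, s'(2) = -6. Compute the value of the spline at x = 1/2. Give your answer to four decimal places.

Put m_i = s'' at the i-th knot. Here h = (1, 2) and Δ = (-11, 3/2), so the interior equations h_(i-1)·m_(i-1) + 2(h_(i-1)+h_i)·m_i + h_i·m_(i+1) = 6(Δ_i − Δ_(i-1)) read
  1·m_0 + 6·m_1 + 2·m_2 = 6(Δ_1 - Δ_0) = 75
Clamped end conditions give two more equations: 2h_0·m_0 + h_0·m_1 = 6(Δ_0 - s'(-1)) = -78 and h_1·m_1 + 2h_1·m_2 = 6(s'(2) - Δ_1) = -45.
Hence m_0 = -325/6, m_1 = 91/3, m_2 = -317/12.
On [0, 2], s(x) = -3 - 119/12·x + 91/6·x² - 227/48·x³.
With x = 1/2: s(1/2) = -609/128.

-4.7578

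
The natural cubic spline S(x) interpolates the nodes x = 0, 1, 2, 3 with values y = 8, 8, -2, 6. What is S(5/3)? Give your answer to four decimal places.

0.4543

Put σ_i = S'' at the i-th knot. Here h = (1, 1, 1) and Δ = (0, -10, 8), so the interior equations h_(i-1)·σ_(i-1) + 2(h_(i-1)+h_i)·σ_i + h_i·σ_(i+1) = 6(Δ_i − Δ_(i-1)) read
  1·σ_0 + 4·σ_1 + 1·σ_2 = 6(Δ_1 - Δ_0) = -60
  1·σ_1 + 4·σ_2 + 1·σ_3 = 6(Δ_2 - Δ_1) = 108
Natural end conditions: σ_0 = σ_3 = 0.
Solving the tridiagonal system: σ_0 = 0, σ_1 = -116/5, σ_2 = 164/5, σ_3 = 0.
On [1, 2], S(x) = 8 - 116/15·(x - 1) - 58/5·(x - 1)² + 28/3·(x - 1)³.
With (x - 1) = 2/3: S(5/3) = 184/405.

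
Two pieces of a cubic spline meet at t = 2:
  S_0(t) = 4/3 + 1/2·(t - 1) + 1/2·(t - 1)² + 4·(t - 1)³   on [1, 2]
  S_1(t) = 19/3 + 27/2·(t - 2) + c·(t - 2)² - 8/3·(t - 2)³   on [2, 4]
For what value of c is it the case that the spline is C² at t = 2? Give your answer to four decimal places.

12.5000

S_0''(t) = 1 + 24·(t - 1), so S_0''(2) = 25. On the right, S_1''(2) = 2c, so c = 25/2.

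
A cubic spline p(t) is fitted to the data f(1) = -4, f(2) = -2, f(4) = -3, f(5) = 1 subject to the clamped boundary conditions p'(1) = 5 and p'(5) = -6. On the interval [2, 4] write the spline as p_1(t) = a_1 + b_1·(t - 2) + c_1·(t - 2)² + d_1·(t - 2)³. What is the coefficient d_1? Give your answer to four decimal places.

Write σ_i for p''(x_i). With h_i = 1, 2, 1 and divided differences Δ_i = 2, -1/2, 4, the continuity of p' gives the tridiagonal system
  1·σ_0 + 6·σ_1 + 2·σ_2 = 6(Δ_1 - Δ_0) = -15
  2·σ_1 + 6·σ_2 + 1·σ_3 = 6(Δ_2 - Δ_1) = 27
Clamped end conditions give two more equations: 2h_0·σ_0 + h_0·σ_1 = 6(Δ_0 - p'(1)) = -18 and h_2·σ_2 + 2h_2·σ_3 = 6(p'(5) - Δ_2) = -60.
Solving: σ_0 = -31/5, σ_1 = -28/5, σ_2 = 62/5, σ_3 = -181/5.
On [2, 4], with p_1(t) = a_1 + b_1·(t - 2) + c_1·(t - 2)² + d_1·(t - 2)³: c_1 = σ_1/2 = -14/5, d_1 = (σ_2 - σ_1)/(6h_1) = 3/2, b_1 = Δ_1 - h_1(2σ_1 + σ_2)/6 = -9/10.

1.5000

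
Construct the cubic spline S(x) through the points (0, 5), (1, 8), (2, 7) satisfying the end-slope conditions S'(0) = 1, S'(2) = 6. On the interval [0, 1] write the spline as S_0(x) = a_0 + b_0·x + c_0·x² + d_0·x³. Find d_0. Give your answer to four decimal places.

-5.2500

Put m_i = S'' at the i-th knot. Here h = (1, 1) and Δ = (3, -1), so the interior equations h_(i-1)·m_(i-1) + 2(h_(i-1)+h_i)·m_i + h_i·m_(i+1) = 6(Δ_i − Δ_(i-1)) read
  1·m_0 + 4·m_1 + 1·m_2 = 6(Δ_1 - Δ_0) = -24
Clamped end conditions give two more equations: 2h_0·m_0 + h_0·m_1 = 6(Δ_0 - S'(0)) = 12 and h_1·m_1 + 2h_1·m_2 = 6(S'(2) - Δ_1) = 42.
Hence m_0 = 29/2, m_1 = -17, m_2 = 59/2.
On [0, 1], with S_0(x) = a_0 + b_0·x + c_0·x² + d_0·x³: c_0 = m_0/2 = 29/4, d_0 = (m_1 - m_0)/(6h_0) = -21/4, b_0 = Δ_0 - h_0(2m_0 + m_1)/6 = 1.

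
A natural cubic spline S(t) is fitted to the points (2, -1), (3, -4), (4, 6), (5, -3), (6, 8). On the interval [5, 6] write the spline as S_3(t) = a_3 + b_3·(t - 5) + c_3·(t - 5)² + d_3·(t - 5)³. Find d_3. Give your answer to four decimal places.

Put m_i = S'' at the i-th knot. Here h = (1, 1, 1, 1) and Δ = (-3, 10, -9, 11), so the interior equations h_(i-1)·m_(i-1) + 2(h_(i-1)+h_i)·m_i + h_i·m_(i+1) = 6(Δ_i − Δ_(i-1)) read
  1·m_0 + 4·m_1 + 1·m_2 = 6(Δ_1 - Δ_0) = 78
  1·m_1 + 4·m_2 + 1·m_3 = 6(Δ_2 - Δ_1) = -114
  1·m_2 + 4·m_3 + 1·m_4 = 6(Δ_3 - Δ_2) = 120
Natural end conditions: m_0 = m_4 = 0.
Hence m_0 = 0, m_1 = 873/28, m_2 = -327/7, m_3 = 1167/28, m_4 = 0.
On [5, 6], with S_3(t) = a_3 + b_3·(t - 5) + c_3·(t - 5)² + d_3·(t - 5)³: c_3 = m_3/2 = 1167/56, d_3 = (m_4 - m_3)/(6h_3) = -389/56, b_3 = Δ_3 - h_3(2m_3 + m_4)/6 = -81/28.

-6.9464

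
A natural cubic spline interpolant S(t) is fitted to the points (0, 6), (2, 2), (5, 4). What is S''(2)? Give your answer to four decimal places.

1.6000

With m_i denoting the second derivative at x_i, h_i = 2, 3, and Δ_i = (y_(i+1) − y_i)/h_i = -2, 2/3:
  2·m_0 + 10·m_1 + 3·m_2 = 6(Δ_1 - Δ_0) = 16
Natural end conditions: m_0 = m_2 = 0.
Hence m_0 = 0, m_1 = 8/5, m_2 = 0.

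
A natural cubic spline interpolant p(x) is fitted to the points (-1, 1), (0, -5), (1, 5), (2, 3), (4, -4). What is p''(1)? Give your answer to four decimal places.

-26.3721

With M_i denoting the second derivative at x_i, h_i = 1, 1, 1, 2, and Δ_i = (y_(i+1) − y_i)/h_i = -6, 10, -2, -7/2:
  1·M_0 + 4·M_1 + 1·M_2 = 6(Δ_1 - Δ_0) = 96
  1·M_1 + 4·M_2 + 1·M_3 = 6(Δ_2 - Δ_1) = -72
  1·M_2 + 6·M_3 + 2·M_4 = 6(Δ_3 - Δ_2) = -9
Natural end conditions: M_0 = M_4 = 0.
Solving the tridiagonal system: M_0 = 0, M_1 = 2631/86, M_2 = -1134/43, M_3 = 249/86, M_4 = 0.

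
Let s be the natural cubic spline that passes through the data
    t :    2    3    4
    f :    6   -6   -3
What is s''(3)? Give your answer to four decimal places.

With M_i denoting the second derivative at x_i, h_i = 1, 1, and Δ_i = (y_(i+1) − y_i)/h_i = -12, 3:
  1·M_0 + 4·M_1 + 1·M_2 = 6(Δ_1 - Δ_0) = 90
Natural end conditions: M_0 = M_2 = 0.
Hence M_0 = 0, M_1 = 45/2, M_2 = 0.

22.5000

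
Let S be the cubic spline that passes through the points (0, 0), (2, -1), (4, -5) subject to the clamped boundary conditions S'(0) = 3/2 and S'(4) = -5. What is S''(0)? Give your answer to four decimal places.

-3.5000

Write m_i for S''(x_i). With h_i = 2, 2 and divided differences Δ_i = -1/2, -2, the continuity of S' gives the tridiagonal system
  2·m_0 + 8·m_1 + 2·m_2 = 6(Δ_1 - Δ_0) = -9
Clamped end conditions give two more equations: 2h_0·m_0 + h_0·m_1 = 6(Δ_0 - S'(0)) = -12 and h_1·m_1 + 2h_1·m_2 = 6(S'(4) - Δ_1) = -18.
Forward elimination and back-substitution give m_0 = -7/2, m_1 = 1, m_2 = -5.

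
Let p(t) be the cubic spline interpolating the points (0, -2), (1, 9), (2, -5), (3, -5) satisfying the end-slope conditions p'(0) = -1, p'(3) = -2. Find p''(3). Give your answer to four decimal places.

-28.2667

Put σ_i = p'' at the i-th knot. Here h = (1, 1, 1) and Δ = (11, -14, 0), so the interior equations h_(i-1)·σ_(i-1) + 2(h_(i-1)+h_i)·σ_i + h_i·σ_(i+1) = 6(Δ_i − Δ_(i-1)) read
  1·σ_0 + 4·σ_1 + 1·σ_2 = 6(Δ_1 - Δ_0) = -150
  1·σ_1 + 4·σ_2 + 1·σ_3 = 6(Δ_2 - Δ_1) = 84
Clamped end conditions give two more equations: 2h_0·σ_0 + h_0·σ_1 = 6(Δ_0 - p'(0)) = 72 and h_2·σ_2 + 2h_2·σ_3 = 6(p'(3) - Δ_2) = -12.
Hence σ_0 = 1034/15, σ_1 = -988/15, σ_2 = 668/15, σ_3 = -424/15.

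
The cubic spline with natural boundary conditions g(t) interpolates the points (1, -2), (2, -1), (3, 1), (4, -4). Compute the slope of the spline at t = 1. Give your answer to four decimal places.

Put σ_i = g'' at the i-th knot. Here h = (1, 1, 1) and Δ = (1, 2, -5), so the interior equations h_(i-1)·σ_(i-1) + 2(h_(i-1)+h_i)·σ_i + h_i·σ_(i+1) = 6(Δ_i − Δ_(i-1)) read
  1·σ_0 + 4·σ_1 + 1·σ_2 = 6(Δ_1 - Δ_0) = 6
  1·σ_1 + 4·σ_2 + 1·σ_3 = 6(Δ_2 - Δ_1) = -42
Natural end conditions: σ_0 = σ_3 = 0.
Solving: σ_0 = 0, σ_1 = 22/5, σ_2 = -58/5, σ_3 = 0.
On [1, 2], g'(t) = b_0 + 2c_0·(t - 1) + 3d_0·(t - 1)² with b_0 = Δ_0 - h_0(2σ_0 + σ_1)/6 = 4/15, c_0 = σ_0/2 = 0, d_0 = (σ_1 - σ_0)/(6h_0) = 11/15. So g'(1) = 4/15.

0.2667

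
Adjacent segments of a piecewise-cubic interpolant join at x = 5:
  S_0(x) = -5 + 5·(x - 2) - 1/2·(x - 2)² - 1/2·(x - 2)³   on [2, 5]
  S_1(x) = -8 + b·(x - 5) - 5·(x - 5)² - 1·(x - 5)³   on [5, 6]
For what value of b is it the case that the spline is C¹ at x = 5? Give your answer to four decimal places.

S_0'(x) = 5 - 1·(x - 2) - 3/2·(x - 2)², so S_0'(5) = -23/2. On the right, S_1'(5) = b, so b = -23/2.

-11.5000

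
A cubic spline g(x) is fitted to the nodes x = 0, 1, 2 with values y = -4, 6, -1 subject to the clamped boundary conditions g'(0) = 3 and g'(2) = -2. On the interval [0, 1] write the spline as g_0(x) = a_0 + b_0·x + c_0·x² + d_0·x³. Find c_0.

Put m_i = g'' at the i-th knot. Here h = (1, 1) and Δ = (10, -7), so the interior equations h_(i-1)·m_(i-1) + 2(h_(i-1)+h_i)·m_i + h_i·m_(i+1) = 6(Δ_i − Δ_(i-1)) read
  1·m_0 + 4·m_1 + 1·m_2 = 6(Δ_1 - Δ_0) = -102
Clamped end conditions give two more equations: 2h_0·m_0 + h_0·m_1 = 6(Δ_0 - g'(0)) = 42 and h_1·m_1 + 2h_1·m_2 = 6(g'(2) - Δ_1) = 30.
Solving: m_0 = 44, m_1 = -46, m_2 = 38.
On [0, 1], with g_0(x) = a_0 + b_0·x + c_0·x² + d_0·x³: c_0 = m_0/2 = 22, d_0 = (m_1 - m_0)/(6h_0) = -15, b_0 = Δ_0 - h_0(2m_0 + m_1)/6 = 3.

22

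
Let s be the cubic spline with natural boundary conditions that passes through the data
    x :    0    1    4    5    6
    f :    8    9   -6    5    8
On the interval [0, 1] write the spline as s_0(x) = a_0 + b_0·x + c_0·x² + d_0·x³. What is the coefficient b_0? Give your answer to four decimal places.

2.8962

Write m_i for s''(x_i). With h_i = 1, 3, 1, 1 and divided differences Δ_i = 1, -5, 11, 3, the continuity of s' gives the tridiagonal system
  1·m_0 + 8·m_1 + 3·m_2 = 6(Δ_1 - Δ_0) = -36
  3·m_1 + 8·m_2 + 1·m_3 = 6(Δ_2 - Δ_1) = 96
  1·m_2 + 4·m_3 + 1·m_4 = 6(Δ_3 - Δ_2) = -48
Natural end conditions: m_0 = m_4 = 0.
Forward elimination and back-substitution give m_0 = 0, m_1 = -603/53, m_2 = 972/53, m_3 = -879/53, m_4 = 0.
On [0, 1], with s_0(x) = a_0 + b_0·x + c_0·x² + d_0·x³: c_0 = m_0/2 = 0, d_0 = (m_1 - m_0)/(6h_0) = -201/106, b_0 = Δ_0 - h_0(2m_0 + m_1)/6 = 307/106.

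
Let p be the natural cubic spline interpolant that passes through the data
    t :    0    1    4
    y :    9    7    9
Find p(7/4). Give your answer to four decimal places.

6.5156

With M_i denoting the second derivative at x_i, h_i = 1, 3, and Δ_i = (y_(i+1) − y_i)/h_i = -2, 2/3:
  1·M_0 + 8·M_1 + 3·M_2 = 6(Δ_1 - Δ_0) = 16
Natural end conditions: M_0 = M_2 = 0.
Solving: M_0 = 0, M_1 = 2, M_2 = 0.
On [1, 4], p(t) = 7 - 4/3·(t - 1) + 1·(t - 1)² - 1/9·(t - 1)³.
With (t - 1) = 3/4: p(7/4) = 417/64.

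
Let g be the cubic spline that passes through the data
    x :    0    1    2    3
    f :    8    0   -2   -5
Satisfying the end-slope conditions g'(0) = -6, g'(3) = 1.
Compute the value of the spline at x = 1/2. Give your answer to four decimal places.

3.9167

Let M_i = g''(x_i). Step sizes h_i = 1, 1, 1; slopes of the chords Δ_i = (y_(i+1) - y_i)/h_i = -8, -2, -3.
  1·M_0 + 4·M_1 + 1·M_2 = 6(Δ_1 - Δ_0) = 36
  1·M_1 + 4·M_2 + 1·M_3 = 6(Δ_2 - Δ_1) = -6
Clamped end conditions give two more equations: 2h_0·M_0 + h_0·M_1 = 6(Δ_0 - g'(0)) = -12 and h_2·M_2 + 2h_2·M_3 = 6(g'(3) - Δ_2) = 24.
Hence M_0 = -40/3, M_1 = 44/3, M_2 = -28/3, M_3 = 50/3.
On [0, 1], g(x) = 8 - 6·x - 20/3·x² + 14/3·x³.
With x = 1/2: g(1/2) = 47/12.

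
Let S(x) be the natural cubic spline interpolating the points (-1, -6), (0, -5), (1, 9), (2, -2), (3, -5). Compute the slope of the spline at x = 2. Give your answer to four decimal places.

-11.3214

Let σ_i = S''(x_i). Step sizes h_i = 1, 1, 1, 1; slopes of the chords Δ_i = (y_(i+1) - y_i)/h_i = 1, 14, -11, -3.
  1·σ_0 + 4·σ_1 + 1·σ_2 = 6(Δ_1 - Δ_0) = 78
  1·σ_1 + 4·σ_2 + 1·σ_3 = 6(Δ_2 - Δ_1) = -150
  1·σ_2 + 4·σ_3 + 1·σ_4 = 6(Δ_3 - Δ_2) = 48
Natural end conditions: σ_0 = σ_4 = 0.
Solving: σ_0 = 0, σ_1 = 909/28, σ_2 = -363/7, σ_3 = 699/28, σ_4 = 0.
On [2, 3], S'(x) = b_3 + 2c_3·(x - 2) + 3d_3·(x - 2)² with b_3 = Δ_3 - h_3(2σ_3 + σ_4)/6 = -317/28, c_3 = σ_3/2 = 699/56, d_3 = (σ_4 - σ_3)/(6h_3) = -233/56. So S'(2) = -317/28.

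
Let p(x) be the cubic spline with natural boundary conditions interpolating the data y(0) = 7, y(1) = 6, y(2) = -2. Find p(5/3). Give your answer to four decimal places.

With M_i denoting the second derivative at x_i, h_i = 1, 1, and Δ_i = (y_(i+1) − y_i)/h_i = -1, -8:
  1·M_0 + 4·M_1 + 1·M_2 = 6(Δ_1 - Δ_0) = -42
Natural end conditions: M_0 = M_2 = 0.
Solving: M_0 = 0, M_1 = -21/2, M_2 = 0.
On [1, 2], p(x) = 6 - 9/2·(x - 1) - 21/4·(x - 1)² + 7/4·(x - 1)³.
With (x - 1) = 2/3: p(5/3) = 32/27.

1.1852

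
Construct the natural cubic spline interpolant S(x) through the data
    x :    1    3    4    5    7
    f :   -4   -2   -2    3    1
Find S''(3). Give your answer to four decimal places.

Put M_i = S'' at the i-th knot. Here h = (2, 1, 1, 2) and Δ = (1, 0, 5, -1), so the interior equations h_(i-1)·M_(i-1) + 2(h_(i-1)+h_i)·M_i + h_i·M_(i+1) = 6(Δ_i − Δ_(i-1)) read
  2·M_0 + 6·M_1 + 1·M_2 = 6(Δ_1 - Δ_0) = -6
  1·M_1 + 4·M_2 + 1·M_3 = 6(Δ_2 - Δ_1) = 30
  1·M_2 + 6·M_3 + 2·M_4 = 6(Δ_3 - Δ_2) = -36
Natural end conditions: M_0 = M_4 = 0.
Solving the tridiagonal system: M_0 = 0, M_1 = -59/22, M_2 = 111/11, M_3 = -169/22, M_4 = 0.

-2.6818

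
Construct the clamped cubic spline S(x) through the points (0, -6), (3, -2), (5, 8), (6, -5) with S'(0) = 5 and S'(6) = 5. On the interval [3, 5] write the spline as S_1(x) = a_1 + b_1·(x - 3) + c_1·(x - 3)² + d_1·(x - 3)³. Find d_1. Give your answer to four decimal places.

-3.7982

Let M_i = S''(x_i). Step sizes h_i = 3, 2, 1; slopes of the chords Δ_i = (y_(i+1) - y_i)/h_i = 4/3, 5, -13.
  3·M_0 + 10·M_1 + 2·M_2 = 6(Δ_1 - Δ_0) = 22
  2·M_1 + 6·M_2 + 1·M_3 = 6(Δ_2 - Δ_1) = -108
Clamped end conditions give two more equations: 2h_0·M_0 + h_0·M_1 = 6(Δ_0 - S'(0)) = -22 and h_2·M_2 + 2h_2·M_3 = 6(S'(6) - Δ_2) = 108.
Forward elimination and back-substitution give M_0 = -182/19, M_1 = 674/57, M_2 = -1924/57, M_3 = 4040/57.
On [3, 5], with S_1(x) = a_1 + b_1·(x - 3) + c_1·(x - 3)² + d_1·(x - 3)³: c_1 = M_1/2 = 337/57, d_1 = (M_2 - M_1)/(6h_1) = -433/114, b_1 = Δ_1 - h_1(2M_1 + M_2)/6 = 159/19.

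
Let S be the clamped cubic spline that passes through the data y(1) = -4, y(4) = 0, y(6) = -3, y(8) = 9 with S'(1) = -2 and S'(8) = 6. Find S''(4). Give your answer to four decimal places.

With σ_i denoting the second derivative at x_i, h_i = 3, 2, 2, and Δ_i = (y_(i+1) − y_i)/h_i = 4/3, -3/2, 6:
  3·σ_0 + 10·σ_1 + 2·σ_2 = 6(Δ_1 - Δ_0) = -17
  2·σ_1 + 8·σ_2 + 2·σ_3 = 6(Δ_2 - Δ_1) = 45
Clamped end conditions give two more equations: 2h_0·σ_0 + h_0·σ_1 = 6(Δ_0 - S'(1)) = 20 and h_2·σ_2 + 2h_2·σ_3 = 6(S'(8) - Δ_2) = 0.
Solving the tridiagonal system: σ_0 = 649/111, σ_1 = -186/37, σ_2 = 291/37, σ_3 = -291/74.

-5.0270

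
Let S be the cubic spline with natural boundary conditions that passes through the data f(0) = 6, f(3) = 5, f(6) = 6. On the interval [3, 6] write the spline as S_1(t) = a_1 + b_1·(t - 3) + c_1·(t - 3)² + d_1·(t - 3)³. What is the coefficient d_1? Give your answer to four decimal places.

-0.0185

With M_i denoting the second derivative at x_i, h_i = 3, 3, and Δ_i = (y_(i+1) − y_i)/h_i = -1/3, 1/3:
  3·M_0 + 12·M_1 + 3·M_2 = 6(Δ_1 - Δ_0) = 4
Natural end conditions: M_0 = M_2 = 0.
Hence M_0 = 0, M_1 = 1/3, M_2 = 0.
On [3, 6], with S_1(t) = a_1 + b_1·(t - 3) + c_1·(t - 3)² + d_1·(t - 3)³: c_1 = M_1/2 = 1/6, d_1 = (M_2 - M_1)/(6h_1) = -1/54, b_1 = Δ_1 - h_1(2M_1 + M_2)/6 = 0.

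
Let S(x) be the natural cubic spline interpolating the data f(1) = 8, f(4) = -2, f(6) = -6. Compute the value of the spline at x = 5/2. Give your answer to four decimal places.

2.5500

Let σ_i = S''(x_i). Step sizes h_i = 3, 2; slopes of the chords Δ_i = (y_(i+1) - y_i)/h_i = -10/3, -2.
  3·σ_0 + 10·σ_1 + 2·σ_2 = 6(Δ_1 - Δ_0) = 8
Natural end conditions: σ_0 = σ_2 = 0.
Solving the tridiagonal system: σ_0 = 0, σ_1 = 4/5, σ_2 = 0.
On [1, 4], S(x) = 8 - 56/15·(x - 1) + 0·(x - 1)² + 2/45·(x - 1)³.
With (x - 1) = 3/2: S(5/2) = 51/20.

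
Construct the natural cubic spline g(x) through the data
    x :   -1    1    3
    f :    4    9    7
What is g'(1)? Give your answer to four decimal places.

0.7500

Let M_i = g''(x_i). Step sizes h_i = 2, 2; slopes of the chords Δ_i = (y_(i+1) - y_i)/h_i = 5/2, -1.
  2·M_0 + 8·M_1 + 2·M_2 = 6(Δ_1 - Δ_0) = -21
Natural end conditions: M_0 = M_2 = 0.
Solving the tridiagonal system: M_0 = 0, M_1 = -21/8, M_2 = 0.
On [1, 3], g'(x) = b_1 + 2c_1·(x - 1) + 3d_1·(x - 1)² with b_1 = Δ_1 - h_1(2M_1 + M_2)/6 = 3/4, c_1 = M_1/2 = -21/16, d_1 = (M_2 - M_1)/(6h_1) = 7/32. So g'(1) = 3/4.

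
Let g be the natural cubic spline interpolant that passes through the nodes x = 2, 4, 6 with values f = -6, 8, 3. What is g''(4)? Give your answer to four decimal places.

Let M_i = g''(x_i). Step sizes h_i = 2, 2; slopes of the chords Δ_i = (y_(i+1) - y_i)/h_i = 7, -5/2.
  2·M_0 + 8·M_1 + 2·M_2 = 6(Δ_1 - Δ_0) = -57
Natural end conditions: M_0 = M_2 = 0.
Solving: M_0 = 0, M_1 = -57/8, M_2 = 0.

-7.1250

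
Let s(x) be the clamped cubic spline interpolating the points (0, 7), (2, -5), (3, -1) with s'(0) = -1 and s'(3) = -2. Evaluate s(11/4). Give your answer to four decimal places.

-1.2578

Put σ_i = s'' at the i-th knot. Here h = (2, 1) and Δ = (-6, 4), so the interior equations h_(i-1)·σ_(i-1) + 2(h_(i-1)+h_i)·σ_i + h_i·σ_(i+1) = 6(Δ_i − Δ_(i-1)) read
  2·σ_0 + 6·σ_1 + 1·σ_2 = 6(Δ_1 - Δ_0) = 60
Clamped end conditions give two more equations: 2h_0·σ_0 + h_0·σ_1 = 6(Δ_0 - s'(0)) = -30 and h_1·σ_1 + 2h_1·σ_2 = 6(s'(3) - Δ_1) = -36.
Solving the tridiagonal system: σ_0 = -107/6, σ_1 = 62/3, σ_2 = -85/3.
On [2, 3], s(x) = -5 + 11/6·(x - 2) + 31/3·(x - 2)² - 49/6·(x - 2)³.
With (x - 2) = 3/4: s(11/4) = -161/128.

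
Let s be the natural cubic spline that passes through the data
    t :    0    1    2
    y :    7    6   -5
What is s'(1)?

-6

Let m_i = s''(x_i). Step sizes h_i = 1, 1; slopes of the chords Δ_i = (y_(i+1) - y_i)/h_i = -1, -11.
  1·m_0 + 4·m_1 + 1·m_2 = 6(Δ_1 - Δ_0) = -60
Natural end conditions: m_0 = m_2 = 0.
Solving: m_0 = 0, m_1 = -15, m_2 = 0.
On [1, 2], s'(t) = b_1 + 2c_1·(t - 1) + 3d_1·(t - 1)² with b_1 = Δ_1 - h_1(2m_1 + m_2)/6 = -6, c_1 = m_1/2 = -15/2, d_1 = (m_2 - m_1)/(6h_1) = 5/2. So s'(1) = -6.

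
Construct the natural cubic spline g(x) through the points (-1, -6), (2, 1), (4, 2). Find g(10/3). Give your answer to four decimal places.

1.8840

Write σ_i for g''(x_i). With h_i = 3, 2 and divided differences Δ_i = 7/3, 1/2, the continuity of g' gives the tridiagonal system
  3·σ_0 + 10·σ_1 + 2·σ_2 = 6(Δ_1 - Δ_0) = -11
Natural end conditions: σ_0 = σ_2 = 0.
Hence σ_0 = 0, σ_1 = -11/10, σ_2 = 0.
On [2, 4], g(x) = 1 + 37/30·(x - 2) - 11/20·(x - 2)² + 11/120·(x - 2)³.
With (x - 2) = 4/3: g(10/3) = 763/405.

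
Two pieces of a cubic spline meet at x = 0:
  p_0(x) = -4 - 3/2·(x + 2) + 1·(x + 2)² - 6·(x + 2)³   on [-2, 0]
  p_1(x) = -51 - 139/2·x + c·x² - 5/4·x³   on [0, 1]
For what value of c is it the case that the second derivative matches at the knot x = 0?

-35

p_0''(x) = 2 - 36·(x + 2), so p_0''(0) = -70. On the right, p_1''(0) = 2c, so c = -35.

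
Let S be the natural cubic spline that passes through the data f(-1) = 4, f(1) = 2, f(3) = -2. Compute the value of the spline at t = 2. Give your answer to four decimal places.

With M_i denoting the second derivative at x_i, h_i = 2, 2, and Δ_i = (y_(i+1) − y_i)/h_i = -1, -2:
  2·M_0 + 8·M_1 + 2·M_2 = 6(Δ_1 - Δ_0) = -6
Natural end conditions: M_0 = M_2 = 0.
Solving the tridiagonal system: M_0 = 0, M_1 = -3/4, M_2 = 0.
On [1, 3], S(t) = 2 - 3/2·(t - 1) - 3/8·(t - 1)² + 1/16·(t - 1)³.
With (t - 1) = 1: S(2) = 3/16.

0.1875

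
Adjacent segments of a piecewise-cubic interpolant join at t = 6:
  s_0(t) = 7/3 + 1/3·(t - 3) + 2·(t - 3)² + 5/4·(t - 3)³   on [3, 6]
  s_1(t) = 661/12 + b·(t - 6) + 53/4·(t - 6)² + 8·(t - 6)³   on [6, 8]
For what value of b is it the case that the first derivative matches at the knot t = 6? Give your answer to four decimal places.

s_0'(t) = 1/3 + 4·(t - 3) + 15/4·(t - 3)², so s_0'(6) = 553/12. On the right, s_1'(6) = b, so b = 553/12.

46.0833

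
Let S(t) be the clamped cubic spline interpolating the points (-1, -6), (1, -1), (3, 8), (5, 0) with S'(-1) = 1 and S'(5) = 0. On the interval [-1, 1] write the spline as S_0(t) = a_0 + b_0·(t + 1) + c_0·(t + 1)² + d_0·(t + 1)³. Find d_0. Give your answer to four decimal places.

Write σ_i for S''(x_i). With h_i = 2, 2, 2 and divided differences Δ_i = 5/2, 9/2, -4, the continuity of S' gives the tridiagonal system
  2·σ_0 + 8·σ_1 + 2·σ_2 = 6(Δ_1 - Δ_0) = 12
  2·σ_1 + 8·σ_2 + 2·σ_3 = 6(Δ_2 - Δ_1) = -51
Clamped end conditions give two more equations: 2h_0·σ_0 + h_0·σ_1 = 6(Δ_0 - S'(-1)) = 9 and h_2·σ_2 + 2h_2·σ_3 = 6(S'(5) - Δ_2) = 24.
Forward elimination and back-substitution give σ_0 = 4/15, σ_1 = 119/30, σ_2 = -152/15, σ_3 = 166/15.
On [-1, 1], with S_0(t) = a_0 + b_0·(t + 1) + c_0·(t + 1)² + d_0·(t + 1)³: c_0 = σ_0/2 = 2/15, d_0 = (σ_1 - σ_0)/(6h_0) = 37/120, b_0 = Δ_0 - h_0(2σ_0 + σ_1)/6 = 1.

0.3083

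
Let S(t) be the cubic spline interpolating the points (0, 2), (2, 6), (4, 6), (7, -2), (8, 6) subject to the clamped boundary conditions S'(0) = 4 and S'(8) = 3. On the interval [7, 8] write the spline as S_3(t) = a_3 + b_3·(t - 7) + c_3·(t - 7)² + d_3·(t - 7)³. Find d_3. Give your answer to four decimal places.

-5.6910

Write σ_i for S''(x_i). With h_i = 2, 2, 3, 1 and divided differences Δ_i = 2, 0, -8/3, 8, the continuity of S' gives the tridiagonal system
  2·σ_0 + 8·σ_1 + 2·σ_2 = 6(Δ_1 - Δ_0) = -12
  2·σ_1 + 10·σ_2 + 3·σ_3 = 6(Δ_2 - Δ_1) = -16
  3·σ_2 + 8·σ_3 + 1·σ_4 = 6(Δ_3 - Δ_2) = 64
Clamped end conditions give two more equations: 2h_0·σ_0 + h_0·σ_1 = 6(Δ_0 - S'(0)) = -12 and h_3·σ_3 + 2h_3·σ_4 = 6(S'(8) - Δ_3) = -30.
Hence σ_0 = -485/144, σ_1 = 53/72, σ_2 = -803/144, σ_3 = 919/72, σ_4 = -3079/144.
On [7, 8], with S_3(t) = a_3 + b_3·(t - 7) + c_3·(t - 7)² + d_3·(t - 7)³: c_3 = σ_3/2 = 919/144, d_3 = (σ_4 - σ_3)/(6h_3) = -1639/288, b_3 = Δ_3 - h_3(2σ_3 + σ_4)/6 = 2105/288.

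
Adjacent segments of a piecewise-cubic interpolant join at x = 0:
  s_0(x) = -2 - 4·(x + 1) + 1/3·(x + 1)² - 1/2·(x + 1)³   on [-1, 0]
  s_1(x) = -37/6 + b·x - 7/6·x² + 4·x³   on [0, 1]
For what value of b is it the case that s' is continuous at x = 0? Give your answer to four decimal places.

-4.8333

s_0'(x) = -4 + 2/3·(x + 1) - 3/2·(x + 1)², so s_0'(0) = -29/6. On the right, s_1'(0) = b, so b = -29/6.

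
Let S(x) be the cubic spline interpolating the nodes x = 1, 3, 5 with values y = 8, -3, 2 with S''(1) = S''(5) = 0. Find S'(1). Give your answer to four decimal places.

Let σ_i = S''(x_i). Step sizes h_i = 2, 2; slopes of the chords Δ_i = (y_(i+1) - y_i)/h_i = -11/2, 5/2.
  2·σ_0 + 8·σ_1 + 2·σ_2 = 6(Δ_1 - Δ_0) = 48
Natural end conditions: σ_0 = σ_2 = 0.
Forward elimination and back-substitution give σ_0 = 0, σ_1 = 6, σ_2 = 0.
On [1, 3], S'(x) = b_0 + 2c_0·(x - 1) + 3d_0·(x - 1)² with b_0 = Δ_0 - h_0(2σ_0 + σ_1)/6 = -15/2, c_0 = σ_0/2 = 0, d_0 = (σ_1 - σ_0)/(6h_0) = 1/2. So S'(1) = -15/2.

-7.5000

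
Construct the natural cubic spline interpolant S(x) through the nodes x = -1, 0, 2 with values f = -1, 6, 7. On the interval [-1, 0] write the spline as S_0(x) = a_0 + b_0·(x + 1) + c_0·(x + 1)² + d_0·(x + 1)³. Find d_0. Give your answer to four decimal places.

-1.0833

Put σ_i = S'' at the i-th knot. Here h = (1, 2) and Δ = (7, 1/2), so the interior equations h_(i-1)·σ_(i-1) + 2(h_(i-1)+h_i)·σ_i + h_i·σ_(i+1) = 6(Δ_i − Δ_(i-1)) read
  1·σ_0 + 6·σ_1 + 2·σ_2 = 6(Δ_1 - Δ_0) = -39
Natural end conditions: σ_0 = σ_2 = 0.
Solving: σ_0 = 0, σ_1 = -13/2, σ_2 = 0.
On [-1, 0], with S_0(x) = a_0 + b_0·(x + 1) + c_0·(x + 1)² + d_0·(x + 1)³: c_0 = σ_0/2 = 0, d_0 = (σ_1 - σ_0)/(6h_0) = -13/12, b_0 = Δ_0 - h_0(2σ_0 + σ_1)/6 = 97/12.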